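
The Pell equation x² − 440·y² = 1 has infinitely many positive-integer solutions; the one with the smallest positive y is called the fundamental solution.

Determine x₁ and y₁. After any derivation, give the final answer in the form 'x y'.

d=440: √d = [20; 1,40] (ℓ=2, even), read p_1/q_1
a_0=20:  p_0=20·1+0=20,  q_0=20·0+1=1
a_1=1:  p_1=1·20+1=21,  q_1=1·1+0=1
fundamental: x₁=21, y₁=1  (since 441 − 440·1 = 1)

21 1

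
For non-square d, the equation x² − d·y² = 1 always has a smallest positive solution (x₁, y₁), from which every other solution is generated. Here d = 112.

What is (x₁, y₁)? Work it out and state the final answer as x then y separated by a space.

√112 → a₀=10, period (1,1,2,1,1,20); ℓ=6 even so k=5
k=0  a_k=10  p_k/q_k = 10/1
k=1  a_k=1  p_k/q_k = 11/1
…
k=4  a_k=1  p_k/q_k = 74/7
k=5  a_k=1  p_k/q_k = 127/12
→ (127, 12).  Check: 127²=16129, 112·12²=16128, difference 1.

127 12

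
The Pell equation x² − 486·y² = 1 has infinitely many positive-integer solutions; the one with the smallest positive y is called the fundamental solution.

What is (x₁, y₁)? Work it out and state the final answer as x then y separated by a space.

√486 → a₀=22, period (22,44); ℓ=2 even so k=1
i=0: a=22 ⇒ p=22, q=1
i=1: a=22 ⇒ p=485, q=22
→ (485, 22).  Check: 485²=235225, 486·22²=235224, difference 1.

485 22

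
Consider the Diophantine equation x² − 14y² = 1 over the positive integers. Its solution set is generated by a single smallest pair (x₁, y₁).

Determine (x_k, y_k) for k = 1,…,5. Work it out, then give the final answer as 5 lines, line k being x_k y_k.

√14 → a₀=3, period (1,2,1,6); ℓ=4 even so k=3
i=0: a=3 ⇒ p=3, q=1
…
i=2: a=2 ⇒ p=11, q=3
i=3: a=1 ⇒ p=15, q=4
(x₁, y₁) = (15, 4);  15² − 14·4² = 1 ✓
(x_2, y_2) = (15·15 + 14·4·4, 15·4 + 4·15) = (449, 120)
(x_3, y_3) = (15·449 + 14·4·120, 15·120 + 4·449) = (13455, 3596)
(x_4, y_4) = (15·13455 + 14·4·3596, 15·3596 + 4·13455) = (403201, 107760)
(x_5, y_5) = (15·403201 + 14·4·107760, 15·107760 + 4·403201) = (12082575, 3229204)

15 4
449 120
13455 3596
403201 107760
12082575 3229204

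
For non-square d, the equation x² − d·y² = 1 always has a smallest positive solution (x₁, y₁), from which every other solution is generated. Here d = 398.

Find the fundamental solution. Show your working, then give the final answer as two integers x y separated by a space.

√398 = [19; 1,18,1,38, …], period ℓ=4 (even) → k=3
k=0  a_k=19  p_k/q_k = 19/1
k=1  a_k=1  p_k/q_k = 20/1
k=2  a_k=18  p_k/q_k = 379/19
k=3  a_k=1  p_k/q_k = 399/20
fundamental: x₁=399, y₁=20  (since 159201 − 398·400 = 1)

399 20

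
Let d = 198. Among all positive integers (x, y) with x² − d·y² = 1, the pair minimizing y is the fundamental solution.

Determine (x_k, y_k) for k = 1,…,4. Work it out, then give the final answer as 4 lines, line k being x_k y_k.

197 14
77617 5516
30580901 2173290
12048797377 856270744

√198 → a₀=14, period (14,28); ℓ=2 even so k=1
step 0: (14, 1)  from 14·(1,0) + (0,1)
step 1: (197, 14)  from 14·(14,1) + (1,0)
fundamental: x₁=197, y₁=14  (since 38809 − 198·196 = 1)
n=2: (197,14)∘(197,14) = (197·197+198·14·14, 197·14+14·197) = (77617,5516)
n=3: (77617,5516)∘(197,14) = (197·77617+198·14·5516, 197·5516+14·77617) = (30580901,2173290)
n=4: (30580901,2173290)∘(197,14) = (197·30580901+198·14·2173290, 197·2173290+14·30580901) = (12048797377,856270744)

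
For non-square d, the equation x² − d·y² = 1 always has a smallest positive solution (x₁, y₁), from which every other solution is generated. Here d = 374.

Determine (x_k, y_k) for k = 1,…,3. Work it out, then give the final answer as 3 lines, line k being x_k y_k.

[19; 2,1,18,1,2,38] for √374; ℓ=6 ⇒ convergent index 5
k=0  a_k=19  p_k/q_k = 19/1
…
k=2  a_k=1  p_k/q_k = 58/3
k=3  a_k=18  p_k/q_k = 1083/56
k=4  a_k=1  p_k/q_k = 1141/59
k=5  a_k=2  p_k/q_k = 3365/174
→ (3365, 174).  Check: 3365²=11323225, 374·174²=11323224, difference 1.
(x_2, y_2) = (3365·3365 + 374·174·174, 3365·174 + 174·3365) = (22646449, 1171020)
(x_3, y_3) = (3365·22646449 + 374·174·1171020, 3365·1171020 + 174·22646449) = (152410598405, 7880964426)

3365 174
22646449 1171020
152410598405 7880964426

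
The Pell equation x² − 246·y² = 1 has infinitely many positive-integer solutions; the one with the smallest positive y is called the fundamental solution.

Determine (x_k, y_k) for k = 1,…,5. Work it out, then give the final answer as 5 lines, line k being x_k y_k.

√246 → a₀=15, period (1,2,5,1,14,1,5,2,1,30); ℓ=10 even so k=9
step 0: (15, 1)  from 15·(1,0) + (0,1)
step 1: (16, 1)  from 1·(15,1) + (1,0)
…
step 3: (251, 16)  from 5·(47,3) + (16,1)
…
step 5: (4423, 282)  from 14·(298,19) + (251,16)
step 6: (4721, 301)  from 1·(4423,282) + (298,19)
…
step 8: (60777, 3875)  from 2·(28028,1787) + (4721,301)
step 9: (88805, 5662)  from 1·(60777,3875) + (28028,1787)
(x₁, y₁) = (88805, 5662);  88805² − 246·5662² = 1 ✓
n=2: (88805,5662)∘(88805,5662) = (88805·88805+246·5662·5662, 88805·5662+5662·88805) = (15772656049,1005627820)
n=3: (15772656049,1005627820)∘(88805,5662) = (88805·15772656049+246·5662·1005627820, 88805·1005627820+5662·15772656049) = (2801381440774085,178609557104538)
n=4: (2801381440774085,178609557104538)∘(88805,5662) = (88805·2801381440774085+246·5662·178609557104538, 88805·178609557104538+5662·2801381440774085) = (497553357680112580801,31722843436331366360)
n=5: (497553357680112580801,31722843436331366360)∘(88805,5662) = (88805·497553357680112580801+246·5662·31722843436331366360, 88805·31722843436331366360+5662·497553357680112580801) = (88370451854763414035291525,5634294222548204422095062)

88805 5662
15772656049 1005627820
2801381440774085 178609557104538
497553357680112580801 31722843436331366360
88370451854763414035291525 5634294222548204422095062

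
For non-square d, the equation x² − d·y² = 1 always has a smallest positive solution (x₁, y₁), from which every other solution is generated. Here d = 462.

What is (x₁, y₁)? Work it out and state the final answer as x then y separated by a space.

43 2

[21; 2,42] for √462; ℓ=2 ⇒ convergent index 1
a_0=21:  p_0=21·1+0=21,  q_0=21·0+1=1
a_1=2:  p_1=2·21+1=43,  q_1=2·1+0=2
fundamental: x₁=43, y₁=2  (since 1849 − 462·4 = 1)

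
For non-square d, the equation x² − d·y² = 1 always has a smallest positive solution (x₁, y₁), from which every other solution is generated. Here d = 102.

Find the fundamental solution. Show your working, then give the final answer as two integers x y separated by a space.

[10; 10,20] for √102; ℓ=2 ⇒ convergent index 1
i=0: a=10 ⇒ p=10, q=1
i=1: a=10 ⇒ p=101, q=10
→ (101, 10).  Check: 101²=10201, 102·10²=10200, difference 1.

101 10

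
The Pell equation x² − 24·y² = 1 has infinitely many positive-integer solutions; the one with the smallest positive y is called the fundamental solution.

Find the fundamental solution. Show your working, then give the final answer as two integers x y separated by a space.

5 1

d=24: √d = [4; 1,8] (ℓ=2, even), read p_1/q_1
step 0: (4, 1)  from 4·(1,0) + (0,1)
step 1: (5, 1)  from 1·(4,1) + (1,0)
→ (5, 1).  Check: 5²=25, 24·1²=24, difference 1.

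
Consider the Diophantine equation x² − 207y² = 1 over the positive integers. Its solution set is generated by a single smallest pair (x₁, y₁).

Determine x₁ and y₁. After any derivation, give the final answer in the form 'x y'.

√207 → a₀=14, period (2,1,1,2,1,1,2,28); ℓ=8 even so k=7
a_0=14:  p_0=14·1+0=14,  q_0=14·0+1=1
…
a_3=1:  p_3=1·43+29=72,  q_3=1·3+2=5
…
a_5=1:  p_5=1·187+72=259,  q_5=1·13+5=18
a_6=1:  p_6=1·259+187=446,  q_6=1·18+13=31
a_7=2:  p_7=2·446+259=1151,  q_7=2·31+18=80
fundamental: x₁=1151, y₁=80  (since 1324801 − 207·6400 = 1)

1151 80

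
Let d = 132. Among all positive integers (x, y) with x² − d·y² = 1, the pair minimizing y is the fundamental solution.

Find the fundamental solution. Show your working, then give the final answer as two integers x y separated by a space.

23 2

d=132: √d = [11; 2,22] (ℓ=2, even), read p_1/q_1
step 0: (11, 1)  from 11·(1,0) + (0,1)
step 1: (23, 2)  from 2·(11,1) + (1,0)
→ (23, 2).  Check: 23²=529, 132·2²=528, difference 1.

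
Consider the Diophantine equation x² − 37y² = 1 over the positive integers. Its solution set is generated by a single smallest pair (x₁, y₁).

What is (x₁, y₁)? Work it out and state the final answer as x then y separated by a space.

d=37: √d = [6; 12] (ℓ=1, odd), read p_1/q_1
a_0=6:  p_0=6·1+0=6,  q_0=6·0+1=1
a_1=12:  p_1=12·6+1=73,  q_1=12·1+0=12
(x₁, y₁) = (73, 12);  73² − 37·12² = 1 ✓

73 12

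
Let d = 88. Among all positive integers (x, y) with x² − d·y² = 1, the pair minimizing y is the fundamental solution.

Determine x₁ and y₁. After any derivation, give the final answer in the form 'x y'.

197 21

√88 = [9; 2,1,1,1,2,18, …], period ℓ=6 (even) → k=5
k=0  a_k=9  p_k/q_k = 9/1
…
k=4  a_k=1  p_k/q_k = 75/8
k=5  a_k=2  p_k/q_k = 197/21
fundamental: x₁=197, y₁=21  (since 38809 − 88·441 = 1)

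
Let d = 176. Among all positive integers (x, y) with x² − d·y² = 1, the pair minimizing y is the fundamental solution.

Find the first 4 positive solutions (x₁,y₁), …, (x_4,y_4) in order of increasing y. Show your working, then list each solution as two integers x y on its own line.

199 15
79201 5970
31521799 2376045
12545596801 945659940

d=176: √d = [13; 3,1,3,26] (ℓ=4, even), read p_3/q_3
step 0: (13, 1)  from 13·(1,0) + (0,1)
…
step 2: (53, 4)  from 1·(40,3) + (13,1)
step 3: (199, 15)  from 3·(53,4) + (40,3)
fundamental: x₁=199, y₁=15  (since 39601 − 176·225 = 1)
n=2: (199,15)∘(199,15) = (199·199+176·15·15, 199·15+15·199) = (79201,5970)
n=3: (79201,5970)∘(199,15) = (199·79201+176·15·5970, 199·5970+15·79201) = (31521799,2376045)
n=4: (31521799,2376045)∘(199,15) = (199·31521799+176·15·2376045, 199·2376045+15·31521799) = (12545596801,945659940)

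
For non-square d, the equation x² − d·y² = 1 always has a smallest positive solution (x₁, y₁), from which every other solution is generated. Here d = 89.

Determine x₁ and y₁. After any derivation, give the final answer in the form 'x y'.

500001 53000

[9; 2,3,3,2,18] for √89; ℓ=5 ⇒ convergent index 9
a_0=9:  p_0=9·1+0=9,  q_0=9·0+1=1
a_1=2:  p_1=2·9+1=19,  q_1=2·1+0=2
…
a_3=3:  p_3=3·66+19=217,  q_3=3·7+2=23
a_4=2:  p_4=2·217+66=500,  q_4=2·23+7=53
a_5=18:  p_5=18·500+217=9217,  q_5=18·53+23=977
…
a_7=3:  p_7=3·18934+9217=66019,  q_7=3·2007+977=6998
a_8=3:  p_8=3·66019+18934=216991,  q_8=3·6998+2007=23001
a_9=2:  p_9=2·216991+66019=500001,  q_9=2·23001+6998=53000
fundamental: x₁=500001, y₁=53000  (since 250001000001 − 89·2809000000 = 1)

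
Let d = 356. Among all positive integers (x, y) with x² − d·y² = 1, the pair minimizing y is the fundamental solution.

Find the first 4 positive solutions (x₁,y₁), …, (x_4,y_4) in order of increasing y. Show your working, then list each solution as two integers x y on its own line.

500001 26500
500002000001 26500053000
500003000004500001 26500106000079500
500004000010000008000001 26500159000265000106000

√356 = [18; 1,6,1,1,2,…,6,1,36, …], period ℓ=14 (even) → k=13
a_0=18:  p_0=18·1+0=18,  q_0=18·0+1=1
a_1=1:  p_1=1·18+1=19,  q_1=1·1+0=1
a_2=6:  p_2=6·19+18=132,  q_2=6·1+1=7
…
a_4=1:  p_4=1·151+132=283,  q_4=1·8+7=15
a_5=2:  p_5=2·283+151=717,  q_5=2·15+8=38
a_6=1:  p_6=1·717+283=1000,  q_6=1·38+15=53
…
a_9=2:  p_9=2·9717+8717=28151,  q_9=2·515+462=1492
…
a_12=6:  p_12=6·66019+37868=433982,  q_12=6·3499+2007=23001
a_13=1:  p_13=1·433982+66019=500001,  q_13=1·23001+3499=26500
(x₁, y₁) = (500001, 26500);  500001² − 356·26500² = 1 ✓
(x_2, y_2) = (500001·500001 + 356·26500·26500, 500001·26500 + 26500·500001) = (500002000001, 26500053000)
(x_3, y_3) = (500001·500002000001 + 356·26500·26500053000, 500001·26500053000 + 26500·500002000001) = (500003000004500001, 26500106000079500)
(x_4, y_4) = (500001·500003000004500001 + 356·26500·26500106000079500, 500001·26500106000079500 + 26500·500003000004500001) = (500004000010000008000001, 26500159000265000106000)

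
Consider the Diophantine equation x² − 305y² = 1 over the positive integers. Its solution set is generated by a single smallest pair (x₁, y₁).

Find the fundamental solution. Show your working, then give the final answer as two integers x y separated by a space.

[17; 2,6,2,34] for √305; ℓ=4 ⇒ convergent index 3
step 0: (17, 1)  from 17·(1,0) + (0,1)
step 1: (35, 2)  from 2·(17,1) + (1,0)
step 2: (227, 13)  from 6·(35,2) + (17,1)
step 3: (489, 28)  from 2·(227,13) + (35,2)
(x₁, y₁) = (489, 28);  489² − 305·28² = 1 ✓

489 28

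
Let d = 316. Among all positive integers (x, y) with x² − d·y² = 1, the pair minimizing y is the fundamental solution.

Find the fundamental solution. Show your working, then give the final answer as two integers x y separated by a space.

12799 720

d=316: √d = [17; 1,3,2,8,2,3,1,34] (ℓ=8, even), read p_7/q_7
step 0: (17, 1)  from 17·(1,0) + (0,1)
…
step 3: (160, 9)  from 2·(71,4) + (18,1)
step 4: (1351, 76)  from 8·(160,9) + (71,4)
step 5: (2862, 161)  from 2·(1351,76) + (160,9)
step 6: (9937, 559)  from 3·(2862,161) + (1351,76)
step 7: (12799, 720)  from 1·(9937,559) + (2862,161)
(x₁, y₁) = (12799, 720);  12799² − 316·720² = 1 ✓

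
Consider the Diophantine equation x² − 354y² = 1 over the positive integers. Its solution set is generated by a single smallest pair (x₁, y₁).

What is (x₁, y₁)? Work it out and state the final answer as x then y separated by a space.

258065 13716

d=354: √d = [18; 1,4,2,2,18,2,2,4,1,36] (ℓ=10, even), read p_9/q_9
step 0: (18, 1)  from 18·(1,0) + (0,1)
step 1: (19, 1)  from 1·(18,1) + (1,0)
…
step 5: (9351, 497)  from 18·(508,27) + (207,11)
step 6: (19210, 1021)  from 2·(9351,497) + (508,27)
…
step 8: (210294, 11177)  from 4·(47771,2539) + (19210,1021)
step 9: (258065, 13716)  from 1·(210294,11177) + (47771,2539)
(x₁, y₁) = (258065, 13716);  258065² − 354·13716² = 1 ✓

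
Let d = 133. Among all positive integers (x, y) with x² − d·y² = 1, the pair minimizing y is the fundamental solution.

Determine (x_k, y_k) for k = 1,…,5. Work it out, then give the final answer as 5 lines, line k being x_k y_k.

√133 = [11; 1,1,7,5,1,…,1,1,22, …], period ℓ=16 (even) → k=15
a_0=11:  p_0=11·1+0=11,  q_0=11·0+1=1
…
a_2=1:  p_2=1·12+11=23,  q_2=1·1+1=2
a_3=7:  p_3=7·23+12=173,  q_3=7·2+1=15
…
a_5=1:  p_5=1·888+173=1061,  q_5=1·77+15=92
a_6=1:  p_6=1·1061+888=1949,  q_6=1·92+77=169
…
a_8=2:  p_8=2·3010+1949=7969,  q_8=2·261+169=691
…
a_10=1:  p_10=1·10979+7969=18948,  q_10=1·952+691=1643
a_11=1:  p_11=1·18948+10979=29927,  q_11=1·1643+952=2595
a_12=5:  p_12=5·29927+18948=168583,  q_12=5·2595+1643=14618
a_13=7:  p_13=7·168583+29927=1210008,  q_13=7·14618+2595=104921
a_14=1:  p_14=1·1210008+168583=1378591,  q_14=1·104921+14618=119539
a_15=1:  p_15=1·1378591+1210008=2588599,  q_15=1·119539+104921=224460
→ (2588599, 224460).  Check: 2588599²=6700844782801, 133·224460²=6700844782800, difference 1.
(2588599+224460√133)^2 = 13401689565601 + 1162073863080√133
(2588599+224460√133)^3 = 69383200415647777399 + 6016286479789825380√133
(2588599+224460√133)^4 = 359210566425477440164982401 + 31147506330593762303822160√133
(2588599+224460√133)^5 = 1859704226076779569066850908714999 + 161256807479731348725343689282300√133

2588599 224460
13401689565601 1162073863080
69383200415647777399 6016286479789825380
359210566425477440164982401 31147506330593762303822160
1859704226076779569066850908714999 161256807479731348725343689282300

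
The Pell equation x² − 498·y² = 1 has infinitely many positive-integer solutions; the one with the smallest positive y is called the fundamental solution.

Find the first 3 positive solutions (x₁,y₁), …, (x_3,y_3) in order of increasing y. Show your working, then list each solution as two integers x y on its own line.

√498 = [22; 3,6,22,6,3,44, …], period ℓ=6 (even) → k=5
k=0  a_k=22  p_k/q_k = 22/1
k=1  a_k=3  p_k/q_k = 67/3
…
k=4  a_k=6  p_k/q_k = 56794/2545
k=5  a_k=3  p_k/q_k = 179777/8056
fundamental: x₁=179777, y₁=8056  (since 32319769729 − 498·64899136 = 1)
k=2:  x_2 = 179777·179777+498·8056·8056 = 64639539457,  y_2 = 179777·8056+8056·179777 = 2896567024
k=3:  x_3 = 179777·64639539457+498·8056·2896567024 = 23241404969742401,  y_3 = 179777·2896567024+8056·64639539457 = 1041472259739240

179777 8056
64639539457 2896567024
23241404969742401 1041472259739240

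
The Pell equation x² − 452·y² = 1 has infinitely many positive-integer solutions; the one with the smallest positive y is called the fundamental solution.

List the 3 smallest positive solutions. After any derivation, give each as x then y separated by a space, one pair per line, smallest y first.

1204353 56648
2900932297217 136448377488
6987493029899166849 328664025545553880

√452 → a₀=21, period (3,1,5,3,10,3,5,1,3,42); ℓ=10 even so k=9
a_0=21:  p_0=21·1+0=21,  q_0=21·0+1=1
a_1=3:  p_1=3·21+1=64,  q_1=3·1+0=3
…
a_6=3:  p_6=3·16009+1552=49579,  q_6=3·753+73=2332
a_7=5:  p_7=5·49579+16009=263904,  q_7=5·2332+753=12413
a_8=1:  p_8=1·263904+49579=313483,  q_8=1·12413+2332=14745
a_9=3:  p_9=3·313483+263904=1204353,  q_9=3·14745+12413=56648
fundamental: x₁=1204353, y₁=56648  (since 1450466148609 − 452·3208995904 = 1)
n=2: (1204353,56648)∘(1204353,56648) = (1204353·1204353+452·56648·56648, 1204353·56648+56648·1204353) = (2900932297217,136448377488)
n=3: (2900932297217,136448377488)∘(1204353,56648) = (1204353·2900932297217+452·56648·136448377488, 1204353·136448377488+56648·2900932297217) = (6987493029899166849,328664025545553880)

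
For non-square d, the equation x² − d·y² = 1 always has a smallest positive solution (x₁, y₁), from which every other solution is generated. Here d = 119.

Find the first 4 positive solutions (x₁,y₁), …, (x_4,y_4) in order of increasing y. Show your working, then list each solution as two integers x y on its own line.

120 11
28799 2640
6911640 633589
1658764801 152058720

√119 → a₀=10, period (1,9,1,20); ℓ=4 even so k=3
a_0=10:  p_0=10·1+0=10,  q_0=10·0+1=1
…
a_2=9:  p_2=9·11+10=109,  q_2=9·1+1=10
a_3=1:  p_3=1·109+11=120,  q_3=1·10+1=11
(x₁, y₁) = (120, 11);  120² − 119·11² = 1 ✓
k=2:  x_2 = 120·120+119·11·11 = 28799,  y_2 = 120·11+11·120 = 2640
k=3:  x_3 = 120·28799+119·11·2640 = 6911640,  y_3 = 120·2640+11·28799 = 633589
k=4:  x_4 = 120·6911640+119·11·633589 = 1658764801,  y_4 = 120·633589+11·6911640 = 152058720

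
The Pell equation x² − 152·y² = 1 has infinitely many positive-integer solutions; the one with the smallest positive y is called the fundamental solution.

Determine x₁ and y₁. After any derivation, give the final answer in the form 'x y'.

√152 → a₀=12, period (3,24); ℓ=2 even so k=1
step 0: (12, 1)  from 12·(1,0) + (0,1)
step 1: (37, 3)  from 3·(12,1) + (1,0)
→ (37, 3).  Check: 37²=1369, 152·3²=1368, difference 1.

37 3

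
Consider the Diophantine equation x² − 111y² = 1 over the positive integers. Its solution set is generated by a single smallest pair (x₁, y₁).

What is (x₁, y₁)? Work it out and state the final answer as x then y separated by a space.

[10; 1,1,6,1,1,20] for √111; ℓ=6 ⇒ convergent index 5
k=0  a_k=10  p_k/q_k = 10/1
…
k=4  a_k=1  p_k/q_k = 158/15
k=5  a_k=1  p_k/q_k = 295/28
(x₁, y₁) = (295, 28);  295² − 111·28² = 1 ✓

295 28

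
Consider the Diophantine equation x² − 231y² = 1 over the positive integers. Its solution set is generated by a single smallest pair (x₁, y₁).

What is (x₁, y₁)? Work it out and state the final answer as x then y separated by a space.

√231 = [15; 5,30, …], period ℓ=2 (even) → k=1
i=0: a=15 ⇒ p=15, q=1
i=1: a=5 ⇒ p=76, q=5
fundamental: x₁=76, y₁=5  (since 5776 − 231·25 = 1)

76 5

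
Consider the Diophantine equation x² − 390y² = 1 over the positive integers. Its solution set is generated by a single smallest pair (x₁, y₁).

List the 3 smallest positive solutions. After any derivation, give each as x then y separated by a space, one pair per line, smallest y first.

79 4
12481 632
1971919 99852

d=390: √d = [19; 1,2,1,38] (ℓ=4, even), read p_3/q_3
i=0: a=19 ⇒ p=19, q=1
…
i=2: a=2 ⇒ p=59, q=3
i=3: a=1 ⇒ p=79, q=4
→ (79, 4).  Check: 79²=6241, 390·4²=6240, difference 1.
(79+4√390)^2 = 12481 + 632√390
(79+4√390)^3 = 1971919 + 99852√390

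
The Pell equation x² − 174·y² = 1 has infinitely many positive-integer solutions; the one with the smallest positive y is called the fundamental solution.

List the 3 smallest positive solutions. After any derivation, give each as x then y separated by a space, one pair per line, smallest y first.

d=174: √d = [13; 5,4,5,26] (ℓ=4, even), read p_3/q_3
k=0  a_k=13  p_k/q_k = 13/1
k=1  a_k=5  p_k/q_k = 66/5
k=2  a_k=4  p_k/q_k = 277/21
k=3  a_k=5  p_k/q_k = 1451/110
→ (1451, 110).  Check: 1451²=2105401, 174·110²=2105400, difference 1.
(x_2, y_2) = (1451·1451 + 174·110·110, 1451·110 + 110·1451) = (4210801, 319220)
(x_3, y_3) = (1451·4210801 + 174·110·319220, 1451·319220 + 110·4210801) = (12219743051, 926376330)

1451 110
4210801 319220
12219743051 926376330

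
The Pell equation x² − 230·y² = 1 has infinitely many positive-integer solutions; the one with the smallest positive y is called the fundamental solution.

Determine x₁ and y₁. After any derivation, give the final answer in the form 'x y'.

d=230: √d = [15; 6,30] (ℓ=2, even), read p_1/q_1
step 0: (15, 1)  from 15·(1,0) + (0,1)
step 1: (91, 6)  from 6·(15,1) + (1,0)
fundamental: x₁=91, y₁=6  (since 8281 − 230·36 = 1)

91 6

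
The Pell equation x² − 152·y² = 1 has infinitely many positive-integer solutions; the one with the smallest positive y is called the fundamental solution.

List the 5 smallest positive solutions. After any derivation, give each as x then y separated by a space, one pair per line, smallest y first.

37 3
2737 222
202501 16425
14982337 1215228
1108490437 89910447

√152 → a₀=12, period (3,24); ℓ=2 even so k=1
k=0  a_k=12  p_k/q_k = 12/1
k=1  a_k=3  p_k/q_k = 37/3
→ (37, 3).  Check: 37²=1369, 152·3²=1368, difference 1.
k=2:  x_2 = 37·37+152·3·3 = 2737,  y_2 = 37·3+3·37 = 222
k=3:  x_3 = 37·2737+152·3·222 = 202501,  y_3 = 37·222+3·2737 = 16425
k=4:  x_4 = 37·202501+152·3·16425 = 14982337,  y_4 = 37·16425+3·202501 = 1215228
k=5:  x_5 = 37·14982337+152·3·1215228 = 1108490437,  y_5 = 37·1215228+3·14982337 = 89910447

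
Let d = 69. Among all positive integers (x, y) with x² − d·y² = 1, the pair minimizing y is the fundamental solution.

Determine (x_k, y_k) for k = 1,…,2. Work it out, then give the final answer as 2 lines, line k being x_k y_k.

[8; 3,3,1,4,1,3,3,16] for √69; ℓ=8 ⇒ convergent index 7
k=0  a_k=8  p_k/q_k = 8/1
k=1  a_k=3  p_k/q_k = 25/3
k=2  a_k=3  p_k/q_k = 83/10
k=3  a_k=1  p_k/q_k = 108/13
k=4  a_k=4  p_k/q_k = 515/62
k=5  a_k=1  p_k/q_k = 623/75
k=6  a_k=3  p_k/q_k = 2384/287
k=7  a_k=3  p_k/q_k = 7775/936
(x₁, y₁) = (7775, 936);  7775² − 69·936² = 1 ✓
k=2:  x_2 = 7775·7775+69·936·936 = 120901249,  y_2 = 7775·936+936·7775 = 14554800

7775 936
120901249 14554800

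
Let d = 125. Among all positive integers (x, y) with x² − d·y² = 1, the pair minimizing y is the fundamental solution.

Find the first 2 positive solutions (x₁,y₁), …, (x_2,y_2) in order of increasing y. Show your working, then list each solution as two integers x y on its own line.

930249 83204
1730726404001 154800875592

√125 → a₀=11, period (5,1,1,5,22); ℓ=5 odd so k=9
k=0  a_k=11  p_k/q_k = 11/1
k=1  a_k=5  p_k/q_k = 56/5
…
k=4  a_k=5  p_k/q_k = 682/61
k=5  a_k=22  p_k/q_k = 15127/1353
…
k=7  a_k=1  p_k/q_k = 91444/8179
k=8  a_k=1  p_k/q_k = 167761/15005
k=9  a_k=5  p_k/q_k = 930249/83204
fundamental: x₁=930249, y₁=83204  (since 865363202001 − 125·6922905616 = 1)
(930249+83204√125)^2 = 1730726404001 + 154800875592√125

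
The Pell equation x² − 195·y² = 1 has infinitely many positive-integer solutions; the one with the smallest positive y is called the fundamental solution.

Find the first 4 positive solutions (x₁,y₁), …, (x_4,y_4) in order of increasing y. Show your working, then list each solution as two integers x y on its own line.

14 1
391 28
10934 783
305761 21896

d=195: √d = [13; 1,26] (ℓ=2, even), read p_1/q_1
k=0  a_k=13  p_k/q_k = 13/1
k=1  a_k=1  p_k/q_k = 14/1
(x₁, y₁) = (14, 1);  14² − 195·1² = 1 ✓
(14+1√195)^2 = 391 + 28√195
(14+1√195)^3 = 10934 + 783√195
(14+1√195)^4 = 305761 + 21896√195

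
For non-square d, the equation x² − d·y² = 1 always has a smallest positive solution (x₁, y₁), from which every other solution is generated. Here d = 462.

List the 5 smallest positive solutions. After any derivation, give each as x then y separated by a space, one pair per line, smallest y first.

√462 = [21; 2,42, …], period ℓ=2 (even) → k=1
k=0  a_k=21  p_k/q_k = 21/1
k=1  a_k=2  p_k/q_k = 43/2
(x₁, y₁) = (43, 2);  43² − 462·2² = 1 ✓
(43+2√462)^2 = 3697 + 172√462
(43+2√462)^3 = 317899 + 14790√462
(43+2√462)^4 = 27335617 + 1271768√462
(43+2√462)^5 = 2350545163 + 109357258√462

43 2
3697 172
317899 14790
27335617 1271768
2350545163 109357258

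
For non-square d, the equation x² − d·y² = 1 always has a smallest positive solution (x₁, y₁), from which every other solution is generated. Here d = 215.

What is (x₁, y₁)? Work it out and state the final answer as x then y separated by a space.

√215 = [14; 1,1,1,28, …], period ℓ=4 (even) → k=3
a_0=14:  p_0=14·1+0=14,  q_0=14·0+1=1
…
a_2=1:  p_2=1·15+14=29,  q_2=1·1+1=2
a_3=1:  p_3=1·29+15=44,  q_3=1·2+1=3
(x₁, y₁) = (44, 3);  44² − 215·3² = 1 ✓

44 3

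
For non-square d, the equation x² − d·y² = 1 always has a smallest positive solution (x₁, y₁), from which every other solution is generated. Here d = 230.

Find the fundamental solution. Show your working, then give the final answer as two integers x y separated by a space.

d=230: √d = [15; 6,30] (ℓ=2, even), read p_1/q_1
a_0=15:  p_0=15·1+0=15,  q_0=15·0+1=1
a_1=6:  p_1=6·15+1=91,  q_1=6·1+0=6
fundamental: x₁=91, y₁=6  (since 8281 − 230·36 = 1)

91 6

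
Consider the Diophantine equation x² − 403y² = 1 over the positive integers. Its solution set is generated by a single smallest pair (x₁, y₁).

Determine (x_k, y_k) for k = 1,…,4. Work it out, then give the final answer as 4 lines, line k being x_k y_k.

669878 33369
897473069767 44706317964
1202394930058086974 59895557730143415
1610915821914004898868577 80245432842261314788776

√403 = [20; 13,2,1,3,1,3,1,2,13,40, …], period ℓ=10 (even) → k=9
i=0: a=20 ⇒ p=20, q=1
i=1: a=13 ⇒ p=261, q=13
…
i=5: a=1 ⇒ p=3754, q=187
…
i=7: a=1 ⇒ p=17967, q=895
i=8: a=2 ⇒ p=50147, q=2498
i=9: a=13 ⇒ p=669878, q=33369
fundamental: x₁=669878, y₁=33369  (since 448736534884 − 403·1113490161 = 1)
(669878+33369√403)^2 = 897473069767 + 44706317964√403
(669878+33369√403)^3 = 1202394930058086974 + 59895557730143415√403
(669878+33369√403)^4 = 1610915821914004898868577 + 80245432842261314788776√403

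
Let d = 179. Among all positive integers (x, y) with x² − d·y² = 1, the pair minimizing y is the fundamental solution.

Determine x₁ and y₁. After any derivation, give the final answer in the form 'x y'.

4190210 313191

√179 → a₀=13, period (2,1,1,1,3,…,1,2,26); ℓ=14 even so k=13
k=0  a_k=13  p_k/q_k = 13/1
…
k=4  a_k=1  p_k/q_k = 107/8
…
k=6  a_k=5  p_k/q_k = 2047/153
k=7  a_k=13  p_k/q_k = 26999/2018
k=8  a_k=5  p_k/q_k = 137042/10243
k=9  a_k=3  p_k/q_k = 438125/32747
k=10  a_k=1  p_k/q_k = 575167/42990
k=11  a_k=1  p_k/q_k = 1013292/75737
k=12  a_k=1  p_k/q_k = 1588459/118727
k=13  a_k=2  p_k/q_k = 4190210/313191
→ (4190210, 313191).  Check: 4190210²=17557859844100, 179·313191²=17557859844099, difference 1.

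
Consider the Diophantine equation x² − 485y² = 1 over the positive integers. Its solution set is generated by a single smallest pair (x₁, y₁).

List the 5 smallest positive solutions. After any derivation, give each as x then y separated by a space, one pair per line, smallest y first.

969 44
1877921 85272
3639409929 165257092
7053174564481 320268159024
13669048666554249 620679526931420

[22; 44] for √485; ℓ=1 ⇒ convergent index 1
a_0=22:  p_0=22·1+0=22,  q_0=22·0+1=1
a_1=44:  p_1=44·22+1=969,  q_1=44·1+0=44
→ (969, 44).  Check: 969²=938961, 485·44²=938960, difference 1.
n=2: (969,44)∘(969,44) = (969·969+485·44·44, 969·44+44·969) = (1877921,85272)
n=3: (1877921,85272)∘(969,44) = (969·1877921+485·44·85272, 969·85272+44·1877921) = (3639409929,165257092)
n=4: (3639409929,165257092)∘(969,44) = (969·3639409929+485·44·165257092, 969·165257092+44·3639409929) = (7053174564481,320268159024)
n=5: (7053174564481,320268159024)∘(969,44) = (969·7053174564481+485·44·320268159024, 969·320268159024+44·7053174564481) = (13669048666554249,620679526931420)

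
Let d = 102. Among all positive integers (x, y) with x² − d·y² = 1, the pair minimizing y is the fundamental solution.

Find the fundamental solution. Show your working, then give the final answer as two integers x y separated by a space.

√102 → a₀=10, period (10,20); ℓ=2 even so k=1
step 0: (10, 1)  from 10·(1,0) + (0,1)
step 1: (101, 10)  from 10·(10,1) + (1,0)
→ (101, 10).  Check: 101²=10201, 102·10²=10200, difference 1.

101 10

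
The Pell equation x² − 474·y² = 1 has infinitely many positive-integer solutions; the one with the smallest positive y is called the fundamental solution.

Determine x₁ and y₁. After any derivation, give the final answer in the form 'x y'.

d=474: √d = [21; 1,3,2,1,1,…,3,1,42] (ℓ=14, even), read p_13/q_13
k=0  a_k=21  p_k/q_k = 21/1
…
k=2  a_k=3  p_k/q_k = 87/4
…
k=4  a_k=1  p_k/q_k = 283/13
…
k=6  a_k=1  p_k/q_k = 762/35
k=7  a_k=6  p_k/q_k = 5051/232
k=8  a_k=1  p_k/q_k = 5813/267
…
k=12  a_k=3  p_k/q_k = 149331/6859
k=13  a_k=1  p_k/q_k = 193549/8890
(x₁, y₁) = (193549, 8890);  193549² − 474·8890² = 1 ✓

193549 8890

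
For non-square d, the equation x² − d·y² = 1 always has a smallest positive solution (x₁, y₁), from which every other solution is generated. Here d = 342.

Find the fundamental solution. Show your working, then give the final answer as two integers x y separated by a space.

37 2

√342 = [18; 2,36, …], period ℓ=2 (even) → k=1
a_0=18:  p_0=18·1+0=18,  q_0=18·0+1=1
a_1=2:  p_1=2·18+1=37,  q_1=2·1+0=2
(x₁, y₁) = (37, 2);  37² − 342·2² = 1 ✓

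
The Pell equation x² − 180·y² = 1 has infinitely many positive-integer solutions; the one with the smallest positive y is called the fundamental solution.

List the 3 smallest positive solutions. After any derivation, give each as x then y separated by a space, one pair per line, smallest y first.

161 12
51841 3864
16692641 1244196

√180 → a₀=13, period (2,2,2,26); ℓ=4 even so k=3
a_0=13:  p_0=13·1+0=13,  q_0=13·0+1=1
…
a_2=2:  p_2=2·27+13=67,  q_2=2·2+1=5
a_3=2:  p_3=2·67+27=161,  q_3=2·5+2=12
→ (161, 12).  Check: 161²=25921, 180·12²=25920, difference 1.
k=2:  x_2 = 161·161+180·12·12 = 51841,  y_2 = 161·12+12·161 = 3864
k=3:  x_3 = 161·51841+180·12·3864 = 16692641,  y_3 = 161·3864+12·51841 = 1244196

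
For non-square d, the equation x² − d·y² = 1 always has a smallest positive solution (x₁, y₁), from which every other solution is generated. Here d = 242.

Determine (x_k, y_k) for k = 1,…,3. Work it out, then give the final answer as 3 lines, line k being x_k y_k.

√242 = [15; 1,1,3,1,14,1,3,1,1,30, …], period ℓ=10 (even) → k=9
k=0  a_k=15  p_k/q_k = 15/1
…
k=3  a_k=3  p_k/q_k = 109/7
…
k=5  a_k=14  p_k/q_k = 2069/133
k=6  a_k=1  p_k/q_k = 2209/142
k=7  a_k=3  p_k/q_k = 8696/559
k=8  a_k=1  p_k/q_k = 10905/701
k=9  a_k=1  p_k/q_k = 19601/1260
→ (19601, 1260).  Check: 19601²=384199201, 242·1260²=384199200, difference 1.
(x_2, y_2) = (19601·19601 + 242·1260·1260, 19601·1260 + 1260·19601) = (768398401, 49394520)
(x_3, y_3) = (19601·768398401 + 242·1260·49394520, 19601·49394520 + 1260·768398401) = (30122754096401, 1936363971780)

19601 1260
768398401 49394520
30122754096401 1936363971780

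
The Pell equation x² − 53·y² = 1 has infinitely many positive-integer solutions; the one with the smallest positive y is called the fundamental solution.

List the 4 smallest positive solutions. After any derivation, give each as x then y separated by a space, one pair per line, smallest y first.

66249 9100
8777860001 1205731800
1163048894346249 159757052027300
154101652394311440001 21167489878307463600

d=53: √d = [7; 3,1,1,3,14] (ℓ=5, odd), read p_9/q_9
i=0: a=7 ⇒ p=7, q=1
i=1: a=3 ⇒ p=22, q=3
…
i=4: a=3 ⇒ p=182, q=25
…
i=7: a=1 ⇒ p=10578, q=1453
i=8: a=1 ⇒ p=18557, q=2549
i=9: a=3 ⇒ p=66249, q=9100
(x₁, y₁) = (66249, 9100);  66249² − 53·9100² = 1 ✓
n=2: (66249,9100)∘(66249,9100) = (66249·66249+53·9100·9100, 66249·9100+9100·66249) = (8777860001,1205731800)
n=3: (8777860001,1205731800)∘(66249,9100) = (66249·8777860001+53·9100·1205731800, 66249·1205731800+9100·8777860001) = (1163048894346249,159757052027300)
n=4: (1163048894346249,159757052027300)∘(66249,9100) = (66249·1163048894346249+53·9100·159757052027300, 66249·159757052027300+9100·1163048894346249) = (154101652394311440001,21167489878307463600)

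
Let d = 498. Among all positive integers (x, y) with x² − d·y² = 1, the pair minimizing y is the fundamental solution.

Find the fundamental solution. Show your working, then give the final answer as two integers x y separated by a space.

d=498: √d = [22; 3,6,22,6,3,44] (ℓ=6, even), read p_5/q_5
step 0: (22, 1)  from 22·(1,0) + (0,1)
…
step 3: (9395, 421)  from 22·(424,19) + (67,3)
step 4: (56794, 2545)  from 6·(9395,421) + (424,19)
step 5: (179777, 8056)  from 3·(56794,2545) + (9395,421)
fundamental: x₁=179777, y₁=8056  (since 32319769729 − 498·64899136 = 1)

179777 8056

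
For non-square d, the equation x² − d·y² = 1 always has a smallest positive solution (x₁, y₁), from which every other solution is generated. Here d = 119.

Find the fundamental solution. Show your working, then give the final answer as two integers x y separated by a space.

d=119: √d = [10; 1,9,1,20] (ℓ=4, even), read p_3/q_3
k=0  a_k=10  p_k/q_k = 10/1
k=1  a_k=1  p_k/q_k = 11/1
k=2  a_k=9  p_k/q_k = 109/10
k=3  a_k=1  p_k/q_k = 120/11
fundamental: x₁=120, y₁=11  (since 14400 − 119·121 = 1)

120 11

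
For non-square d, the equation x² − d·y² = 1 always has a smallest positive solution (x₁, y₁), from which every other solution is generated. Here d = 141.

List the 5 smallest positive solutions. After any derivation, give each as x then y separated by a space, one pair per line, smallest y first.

d=141: √d = [11; 1,6,1,22] (ℓ=4, even), read p_3/q_3
a_0=11:  p_0=11·1+0=11,  q_0=11·0+1=1
…
a_2=6:  p_2=6·12+11=83,  q_2=6·1+1=7
a_3=1:  p_3=1·83+12=95,  q_3=1·7+1=8
→ (95, 8).  Check: 95²=9025, 141·8²=9024, difference 1.
k=2:  x_2 = 95·95+141·8·8 = 18049,  y_2 = 95·8+8·95 = 1520
k=3:  x_3 = 95·18049+141·8·1520 = 3429215,  y_3 = 95·1520+8·18049 = 288792
k=4:  x_4 = 95·3429215+141·8·288792 = 651532801,  y_4 = 95·288792+8·3429215 = 54868960
k=5:  x_5 = 95·651532801+141·8·54868960 = 123787802975,  y_5 = 95·54868960+8·651532801 = 10424813608

95 8
18049 1520
3429215 288792
651532801 54868960
123787802975 10424813608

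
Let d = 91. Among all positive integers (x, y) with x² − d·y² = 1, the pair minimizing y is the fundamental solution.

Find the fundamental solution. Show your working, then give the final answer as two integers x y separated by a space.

1574 165

√91 = [9; 1,1,5,1,5,1,1,18, …], period ℓ=8 (even) → k=7
step 0: (9, 1)  from 9·(1,0) + (0,1)
…
step 2: (19, 2)  from 1·(10,1) + (9,1)
step 3: (105, 11)  from 5·(19,2) + (10,1)
step 4: (124, 13)  from 1·(105,11) + (19,2)
step 5: (725, 76)  from 5·(124,13) + (105,11)
step 6: (849, 89)  from 1·(725,76) + (124,13)
step 7: (1574, 165)  from 1·(849,89) + (725,76)
→ (1574, 165).  Check: 1574²=2477476, 91·165²=2477475, difference 1.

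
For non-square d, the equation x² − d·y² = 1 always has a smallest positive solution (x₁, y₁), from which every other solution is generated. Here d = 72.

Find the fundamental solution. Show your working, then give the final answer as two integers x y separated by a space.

[8; 2,16] for √72; ℓ=2 ⇒ convergent index 1
k=0  a_k=8  p_k/q_k = 8/1
k=1  a_k=2  p_k/q_k = 17/2
fundamental: x₁=17, y₁=2  (since 289 − 72·4 = 1)

17 2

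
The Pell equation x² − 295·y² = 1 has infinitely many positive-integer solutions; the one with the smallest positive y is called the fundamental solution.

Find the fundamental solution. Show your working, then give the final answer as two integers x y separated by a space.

√295 = [17; 5,1,2,3,2,6,2,3,2,1,5,34, …], period ℓ=12 (even) → k=11
step 0: (17, 1)  from 17·(1,0) + (0,1)
…
step 3: (292, 17)  from 2·(103,6) + (86,5)
…
step 6: (14479, 843)  from 6·(2250,131) + (979,57)
step 7: (31208, 1817)  from 2·(14479,843) + (2250,131)
step 8: (108103, 6294)  from 3·(31208,1817) + (14479,843)
step 9: (247414, 14405)  from 2·(108103,6294) + (31208,1817)
step 10: (355517, 20699)  from 1·(247414,14405) + (108103,6294)
step 11: (2024999, 117900)  from 5·(355517,20699) + (247414,14405)
→ (2024999, 117900).  Check: 2024999²=4100620950001, 295·117900²=4100620950000, difference 1.

2024999 117900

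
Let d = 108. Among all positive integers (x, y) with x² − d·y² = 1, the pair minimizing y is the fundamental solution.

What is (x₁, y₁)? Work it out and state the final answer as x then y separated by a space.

√108 = [10; 2,1,1,4,1,1,2,20, …], period ℓ=8 (even) → k=7
step 0: (10, 1)  from 10·(1,0) + (0,1)
…
step 2: (31, 3)  from 1·(21,2) + (10,1)
step 3: (52, 5)  from 1·(31,3) + (21,2)
step 4: (239, 23)  from 4·(52,5) + (31,3)
step 5: (291, 28)  from 1·(239,23) + (52,5)
step 6: (530, 51)  from 1·(291,28) + (239,23)
step 7: (1351, 130)  from 2·(530,51) + (291,28)
(x₁, y₁) = (1351, 130);  1351² − 108·130² = 1 ✓

1351 130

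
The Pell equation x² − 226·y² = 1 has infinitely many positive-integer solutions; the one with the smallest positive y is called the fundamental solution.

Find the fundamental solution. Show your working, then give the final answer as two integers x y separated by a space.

451 30

d=226: √d = [15; 30] (ℓ=1, odd), read p_1/q_1
step 0: (15, 1)  from 15·(1,0) + (0,1)
step 1: (451, 30)  from 30·(15,1) + (1,0)
fundamental: x₁=451, y₁=30  (since 203401 − 226·900 = 1)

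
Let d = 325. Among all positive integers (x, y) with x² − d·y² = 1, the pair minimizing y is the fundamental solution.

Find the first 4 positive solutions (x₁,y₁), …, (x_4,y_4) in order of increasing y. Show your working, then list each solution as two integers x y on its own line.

√325 → a₀=18, period (36); ℓ=1 odd so k=1
k=0  a_k=18  p_k/q_k = 18/1
k=1  a_k=36  p_k/q_k = 649/36
(x₁, y₁) = (649, 36);  649² − 325·36² = 1 ✓
n=2: (649,36)∘(649,36) = (649·649+325·36·36, 649·36+36·649) = (842401,46728)
n=3: (842401,46728)∘(649,36) = (649·842401+325·36·46728, 649·46728+36·842401) = (1093435849,60652908)
n=4: (1093435849,60652908)∘(649,36) = (649·1093435849+325·36·60652908, 649·60652908+36·1093435849) = (1419278889601,78727427856)

649 36
842401 46728
1093435849 60652908
1419278889601 78727427856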